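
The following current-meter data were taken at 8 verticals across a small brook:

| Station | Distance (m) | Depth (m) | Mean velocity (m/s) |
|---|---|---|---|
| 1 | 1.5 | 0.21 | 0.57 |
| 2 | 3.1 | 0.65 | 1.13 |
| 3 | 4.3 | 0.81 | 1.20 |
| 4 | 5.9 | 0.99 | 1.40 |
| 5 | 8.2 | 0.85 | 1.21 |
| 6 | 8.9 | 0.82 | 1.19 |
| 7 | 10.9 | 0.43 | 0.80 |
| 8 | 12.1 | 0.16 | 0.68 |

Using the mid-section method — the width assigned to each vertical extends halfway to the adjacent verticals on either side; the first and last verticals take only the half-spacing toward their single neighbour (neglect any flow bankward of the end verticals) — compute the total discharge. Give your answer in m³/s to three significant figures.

w_1 = (3.1 − 1.5)/2 = 0.8 m; q_1 = 0.57 × 0.21 × 0.8 = 0.09576 m³/s
w_2 = (4.3 − 1.5)/2 = 1.4 m; q_2 = 1.13 × 0.65 × 1.4 = 1.028 m³/s
w_3 = (5.9 − 3.1)/2 = 1.4 m; q_3 = 1.20 × 0.81 × 1.4 = 1.361 m³/s
w_4 = (8.2 − 4.3)/2 = 1.95 m; q_4 = 1.40 × 0.99 × 1.95 = 2.703 m³/s
w_5 = (8.9 − 5.9)/2 = 1.5 m; q_5 = 1.21 × 0.85 × 1.5 = 1.543 m³/s
w_6 = (10.9 − 8.2)/2 = 1.35 m; q_6 = 1.19 × 0.82 × 1.35 = 1.317 m³/s
w_7 = (12.1 − 8.9)/2 = 1.6 m; q_7 = 0.80 × 0.43 × 1.6 = 0.5504 m³/s
w_8 = (12.1 − 10.9)/2 = 0.6 m; q_8 = 0.68 × 0.16 × 0.6 = 0.06528 m³/s
Q = Σ qᵢ = 8.663 m³/s

8.66 m³/s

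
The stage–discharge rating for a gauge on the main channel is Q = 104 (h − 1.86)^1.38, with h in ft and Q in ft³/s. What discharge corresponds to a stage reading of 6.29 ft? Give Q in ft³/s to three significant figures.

Q = 104 × (6.29 − 1.86)^1.38 = 104 × 4.43^1.38 = 811.1 ft³/s

811 ft³/s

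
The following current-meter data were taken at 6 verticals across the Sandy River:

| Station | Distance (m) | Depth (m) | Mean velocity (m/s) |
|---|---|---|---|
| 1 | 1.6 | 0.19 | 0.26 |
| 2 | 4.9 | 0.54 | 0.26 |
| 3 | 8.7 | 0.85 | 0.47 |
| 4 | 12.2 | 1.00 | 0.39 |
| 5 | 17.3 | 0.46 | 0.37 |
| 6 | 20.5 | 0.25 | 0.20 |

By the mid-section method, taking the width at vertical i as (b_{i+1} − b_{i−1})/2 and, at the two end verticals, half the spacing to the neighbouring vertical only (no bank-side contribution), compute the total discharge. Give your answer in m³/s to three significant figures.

4.50 m³/s

w_1 = (4.9 − 1.6)/2 = 1.65 m; q_1 = 0.26 × 0.19 × 1.65 = 0.08151 m³/s
w_2 = (8.7 − 1.6)/2 = 3.55 m; q_2 = 0.26 × 0.54 × 3.55 = 0.4984 m³/s
w_3 = (12.2 − 4.9)/2 = 3.65 m; q_3 = 0.47 × 0.85 × 3.65 = 1.458 m³/s
w_4 = (17.3 − 8.7)/2 = 4.3 m; q_4 = 0.39 × 1.00 × 4.3 = 1.677 m³/s
w_5 = (20.5 − 12.2)/2 = 4.15 m; q_5 = 0.37 × 0.46 × 4.15 = 0.7063 m³/s
w_6 = (20.5 − 17.3)/2 = 1.6 m; q_6 = 0.20 × 0.25 × 1.6 = 0.08000 m³/s
Q = Σ qᵢ = 4.501 m³/s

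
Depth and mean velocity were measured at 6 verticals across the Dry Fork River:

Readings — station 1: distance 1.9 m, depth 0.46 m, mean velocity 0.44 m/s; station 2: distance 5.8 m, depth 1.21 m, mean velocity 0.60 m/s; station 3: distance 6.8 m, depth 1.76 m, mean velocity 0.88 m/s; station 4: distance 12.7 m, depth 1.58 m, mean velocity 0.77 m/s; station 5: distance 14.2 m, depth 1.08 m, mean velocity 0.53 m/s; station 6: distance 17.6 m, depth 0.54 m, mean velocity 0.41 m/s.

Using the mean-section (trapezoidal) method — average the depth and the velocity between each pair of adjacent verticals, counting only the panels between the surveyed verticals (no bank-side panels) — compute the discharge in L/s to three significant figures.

Panel 1-2: Δb = 3.9 m, d̄ = (0.46+1.21)/2 = 0.835, v̄ = (0.44+0.60)/2 = 0.52 → q = 3.9×0.835×0.52 = 1.693 m³/s
Panel 2-3: Δb = 1 m, d̄ = (1.21+1.76)/2 = 1.485, v̄ = (0.60+0.88)/2 = 0.74 → q = 1×1.485×0.74 = 1.099 m³/s
Panel 3-4: Δb = 5.9 m, d̄ = (1.76+1.58)/2 = 1.67, v̄ = (0.88+0.77)/2 = 0.825 → q = 5.9×1.67×0.825 = 8.129 m³/s
Panel 4-5: Δb = 1.5 m, d̄ = (1.58+1.08)/2 = 1.33, v̄ = (0.77+0.53)/2 = 0.65 → q = 1.5×1.33×0.65 = 1.297 m³/s
Panel 5-6: Δb = 3.4 m, d̄ = (1.08+0.54)/2 = 0.81, v̄ = (0.53+0.41)/2 = 0.47 → q = 3.4×0.81×0.47 = 1.294 m³/s
Q = Σ q = 13.51 m³/s
= 13.51 × 1000 = 13510 L/s

13500 L/s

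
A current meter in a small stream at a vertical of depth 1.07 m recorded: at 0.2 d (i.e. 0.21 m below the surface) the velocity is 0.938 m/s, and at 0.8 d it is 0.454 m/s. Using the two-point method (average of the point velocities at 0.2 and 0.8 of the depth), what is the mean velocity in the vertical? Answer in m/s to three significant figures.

0.696 m/s

v̄ = (0.938 + 0.454) / 2 = 0.6960 m/s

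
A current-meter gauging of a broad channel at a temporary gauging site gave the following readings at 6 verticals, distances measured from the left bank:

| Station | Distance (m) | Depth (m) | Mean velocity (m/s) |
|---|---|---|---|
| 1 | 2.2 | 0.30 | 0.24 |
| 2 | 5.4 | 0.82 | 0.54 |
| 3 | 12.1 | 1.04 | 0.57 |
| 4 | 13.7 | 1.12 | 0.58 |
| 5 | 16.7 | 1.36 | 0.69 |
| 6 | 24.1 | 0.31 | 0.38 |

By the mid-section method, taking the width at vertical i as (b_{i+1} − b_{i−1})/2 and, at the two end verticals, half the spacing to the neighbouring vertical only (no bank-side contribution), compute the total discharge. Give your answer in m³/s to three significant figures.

11.6 m³/s

w_1 = (5.4 − 2.2)/2 = 1.6 m; q_1 = 0.24 × 0.30 × 1.6 = 0.1152 m³/s
w_2 = (12.1 − 2.2)/2 = 4.95 m; q_2 = 0.54 × 0.82 × 4.95 = 2.192 m³/s
w_3 = (13.7 − 5.4)/2 = 4.15 m; q_3 = 0.57 × 1.04 × 4.15 = 2.460 m³/s
w_4 = (16.7 − 12.1)/2 = 2.3 m; q_4 = 0.58 × 1.12 × 2.3 = 1.494 m³/s
w_5 = (24.1 − 13.7)/2 = 5.2 m; q_5 = 0.69 × 1.36 × 5.2 = 4.880 m³/s
w_6 = (24.1 − 16.7)/2 = 3.7 m; q_6 = 0.38 × 0.31 × 3.7 = 0.4359 m³/s
Q = Σ qᵢ = 11.58 m³/s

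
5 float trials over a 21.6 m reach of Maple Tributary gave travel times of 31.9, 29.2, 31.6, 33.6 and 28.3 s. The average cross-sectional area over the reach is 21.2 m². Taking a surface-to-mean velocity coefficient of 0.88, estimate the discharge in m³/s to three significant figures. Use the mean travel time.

t̄ = (31.9 + 29.2 + 31.6 + 33.6 + 28.3) / 5 = 30.92 s
v_surface = L / t̄ = 21.6 / 30.92 = 0.6986 m/s
v_mean = 0.88 × 0.6986 = 0.6147 m/s
Q = A × v_mean = 21.2 × 0.6147 = 13.03 m³/s

13.0 m³/s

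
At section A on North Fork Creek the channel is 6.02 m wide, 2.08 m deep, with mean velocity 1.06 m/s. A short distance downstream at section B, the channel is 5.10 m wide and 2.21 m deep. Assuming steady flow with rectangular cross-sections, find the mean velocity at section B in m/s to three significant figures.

1.18 m/s

Q = A₁V₁ = (6.02×2.08) × 1.06 = 13.27 m³/s
A₂ = 5.10 × 2.21 = 11.27 m²
V₂ = Q/A₂ = 13.27/11.27 = 1.178 m/s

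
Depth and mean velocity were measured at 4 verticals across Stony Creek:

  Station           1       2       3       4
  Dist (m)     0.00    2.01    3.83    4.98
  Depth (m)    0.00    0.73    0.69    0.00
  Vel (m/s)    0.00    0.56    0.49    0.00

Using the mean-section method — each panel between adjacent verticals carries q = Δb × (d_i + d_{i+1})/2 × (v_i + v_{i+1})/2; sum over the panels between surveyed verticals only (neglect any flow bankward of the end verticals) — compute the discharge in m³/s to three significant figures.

Panel 1-2: Δb = 2.01 m, d̄ = (0.00+0.73)/2 = 0.365, v̄ = (0.00+0.56)/2 = 0.28 → q = 2.01×0.365×0.28 = 0.2054 m³/s
Panel 2-3: Δb = 1.82 m, d̄ = (0.73+0.69)/2 = 0.71, v̄ = (0.56+0.49)/2 = 0.525 → q = 1.82×0.71×0.525 = 0.6784 m³/s
Panel 3-4: Δb = 1.15 m, d̄ = (0.69+0.00)/2 = 0.345, v̄ = (0.49+0.00)/2 = 0.245 → q = 1.15×0.345×0.245 = 0.09720 m³/s
Q = Σ q = 0.9810 m³/s

0.981 m³/s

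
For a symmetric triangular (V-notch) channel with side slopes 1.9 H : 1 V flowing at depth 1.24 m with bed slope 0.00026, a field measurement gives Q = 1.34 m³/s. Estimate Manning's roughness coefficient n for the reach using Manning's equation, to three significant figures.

0.0236

A = z·y² = 1.9×1.24² = 2.921 m²
P = 2y√(1+z²) = 2×1.24×√(1+1.9²) = 5.325 m
R = A/P = 2.921/5.325 = 0.5486 m
n = (1/Q)·A·R^(2/3)·S^(1/2) = (1/1.34) × 2.921 × 0.6702 × 0.01612 = 0.02356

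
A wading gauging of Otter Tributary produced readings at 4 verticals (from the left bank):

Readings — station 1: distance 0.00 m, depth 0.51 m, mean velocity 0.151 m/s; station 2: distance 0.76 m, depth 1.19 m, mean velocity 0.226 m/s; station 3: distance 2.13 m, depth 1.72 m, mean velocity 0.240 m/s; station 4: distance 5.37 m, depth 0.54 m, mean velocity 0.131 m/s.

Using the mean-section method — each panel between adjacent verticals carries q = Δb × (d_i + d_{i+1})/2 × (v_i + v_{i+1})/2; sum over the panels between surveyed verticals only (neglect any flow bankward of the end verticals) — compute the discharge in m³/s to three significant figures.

Panel 1-2: Δb = 0.76 m, d̄ = (0.51+1.19)/2 = 0.85, v̄ = (0.151+0.226)/2 = 0.1885 → q = 0.76×0.85×0.1885 = 0.1218 m³/s
Panel 2-3: Δb = 1.37 m, d̄ = (1.19+1.72)/2 = 1.455, v̄ = (0.226+0.240)/2 = 0.233 → q = 1.37×1.455×0.233 = 0.4645 m³/s
Panel 3-4: Δb = 3.24 m, d̄ = (1.72+0.54)/2 = 1.13, v̄ = (0.240+0.131)/2 = 0.1855 → q = 3.24×1.13×0.1855 = 0.6792 m³/s
Q = Σ q = 1.265 m³/s

1.27 m³/s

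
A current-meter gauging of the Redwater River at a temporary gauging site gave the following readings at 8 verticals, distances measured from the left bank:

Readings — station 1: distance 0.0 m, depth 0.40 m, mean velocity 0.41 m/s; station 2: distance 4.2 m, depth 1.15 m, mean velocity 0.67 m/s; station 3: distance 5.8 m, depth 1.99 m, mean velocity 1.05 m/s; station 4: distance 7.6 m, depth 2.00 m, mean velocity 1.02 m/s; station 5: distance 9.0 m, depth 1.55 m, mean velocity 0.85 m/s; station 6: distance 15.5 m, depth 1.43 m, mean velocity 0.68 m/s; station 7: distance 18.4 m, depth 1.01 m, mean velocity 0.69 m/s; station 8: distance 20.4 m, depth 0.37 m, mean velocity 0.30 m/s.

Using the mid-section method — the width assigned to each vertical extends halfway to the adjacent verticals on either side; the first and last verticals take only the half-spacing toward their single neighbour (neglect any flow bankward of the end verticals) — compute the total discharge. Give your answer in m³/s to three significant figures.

21.0 m³/s

w_1 = (4.2 − 0.0)/2 = 2.1 m; q_1 = 0.41 × 0.40 × 2.1 = 0.3444 m³/s
w_2 = (5.8 − 0.0)/2 = 2.9 m; q_2 = 0.67 × 1.15 × 2.9 = 2.234 m³/s
w_3 = (7.6 − 4.2)/2 = 1.7 m; q_3 = 1.05 × 1.99 × 1.7 = 3.552 m³/s
w_4 = (9.0 − 5.8)/2 = 1.6 m; q_4 = 1.02 × 2.00 × 1.6 = 3.264 m³/s
w_5 = (15.5 − 7.6)/2 = 3.95 m; q_5 = 0.85 × 1.55 × 3.95 = 5.204 m³/s
w_6 = (18.4 − 9.0)/2 = 4.7 m; q_6 = 0.68 × 1.43 × 4.7 = 4.570 m³/s
w_7 = (20.4 − 15.5)/2 = 2.45 m; q_7 = 0.69 × 1.01 × 2.45 = 1.707 m³/s
w_8 = (20.4 − 18.4)/2 = 1 m; q_8 = 0.30 × 0.37 × 1 = 0.1110 m³/s
Q = Σ qᵢ = 20.99 m³/s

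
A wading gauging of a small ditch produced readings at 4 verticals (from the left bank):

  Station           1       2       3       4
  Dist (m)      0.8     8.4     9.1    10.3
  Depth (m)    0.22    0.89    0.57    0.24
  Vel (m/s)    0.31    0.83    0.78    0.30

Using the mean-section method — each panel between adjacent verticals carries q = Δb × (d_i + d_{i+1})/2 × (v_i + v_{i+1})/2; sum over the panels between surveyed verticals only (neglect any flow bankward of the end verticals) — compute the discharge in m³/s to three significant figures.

Panel 1-2: Δb = 7.6 m, d̄ = (0.22+0.89)/2 = 0.555, v̄ = (0.31+0.83)/2 = 0.57 → q = 7.6×0.555×0.57 = 2.404 m³/s
Panel 2-3: Δb = 0.7 m, d̄ = (0.89+0.57)/2 = 0.73, v̄ = (0.83+0.78)/2 = 0.805 → q = 0.7×0.73×0.805 = 0.4114 m³/s
Panel 3-4: Δb = 1.2 m, d̄ = (0.57+0.24)/2 = 0.405, v̄ = (0.78+0.30)/2 = 0.54 → q = 1.2×0.405×0.54 = 0.2624 m³/s
Q = Σ q = 3.078 m³/s

3.08 m³/s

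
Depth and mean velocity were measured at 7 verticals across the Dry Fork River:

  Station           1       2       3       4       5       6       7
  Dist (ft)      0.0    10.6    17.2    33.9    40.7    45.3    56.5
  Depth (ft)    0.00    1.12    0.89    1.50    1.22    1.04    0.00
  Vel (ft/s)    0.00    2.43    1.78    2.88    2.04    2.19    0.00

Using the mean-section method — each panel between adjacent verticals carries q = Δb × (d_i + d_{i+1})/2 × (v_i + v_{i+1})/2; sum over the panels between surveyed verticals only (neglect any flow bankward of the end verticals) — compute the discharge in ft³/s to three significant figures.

Panel 1-2: Δb = 10.6 ft, d̄ = (0.00+1.12)/2 = 0.56, v̄ = (0.00+2.43)/2 = 1.215 → q = 10.6×0.56×1.215 = 7.212 ft³/s
Panel 2-3: Δb = 6.6 ft, d̄ = (1.12+0.89)/2 = 1.005, v̄ = (2.43+1.78)/2 = 2.105 → q = 6.6×1.005×2.105 = 13.96 ft³/s
Panel 3-4: Δb = 16.7 ft, d̄ = (0.89+1.50)/2 = 1.195, v̄ = (1.78+2.88)/2 = 2.33 → q = 16.7×1.195×2.33 = 46.50 ft³/s
Panel 4-5: Δb = 6.8 ft, d̄ = (1.50+1.22)/2 = 1.36, v̄ = (2.88+2.04)/2 = 2.46 → q = 6.8×1.36×2.46 = 22.75 ft³/s
Panel 5-6: Δb = 4.6 ft, d̄ = (1.22+1.04)/2 = 1.13, v̄ = (2.04+2.19)/2 = 2.115 → q = 4.6×1.13×2.115 = 10.99 ft³/s
Panel 6-7: Δb = 11.2 ft, d̄ = (1.04+0.00)/2 = 0.52, v̄ = (2.19+0.00)/2 = 1.095 → q = 11.2×0.52×1.095 = 6.377 ft³/s
Q = Σ q = 107.8 ft³/s

108 ft³/s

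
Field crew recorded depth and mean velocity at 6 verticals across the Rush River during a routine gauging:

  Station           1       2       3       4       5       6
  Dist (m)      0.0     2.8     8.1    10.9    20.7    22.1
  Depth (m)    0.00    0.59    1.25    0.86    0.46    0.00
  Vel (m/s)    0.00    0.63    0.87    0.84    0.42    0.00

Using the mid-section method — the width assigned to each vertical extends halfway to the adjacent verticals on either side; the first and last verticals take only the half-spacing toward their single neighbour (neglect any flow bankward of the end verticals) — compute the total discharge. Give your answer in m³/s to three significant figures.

w_2 = (8.1 − 0.0)/2 = 4.05 m; q_2 = 0.63 × 0.59 × 4.05 = 1.505 m³/s
w_3 = (10.9 − 2.8)/2 = 4.05 m; q_3 = 0.87 × 1.25 × 4.05 = 4.404 m³/s
w_4 = (20.7 − 8.1)/2 = 6.3 m; q_4 = 0.84 × 0.86 × 6.3 = 4.551 m³/s
w_5 = (22.1 − 10.9)/2 = 5.6 m; q_5 = 0.42 × 0.46 × 5.6 = 1.082 m³/s
Stations 1, 6 contribute zero (depth or velocity is 0).
Q = Σ qᵢ = 11.54 m³/s

11.5 m³/s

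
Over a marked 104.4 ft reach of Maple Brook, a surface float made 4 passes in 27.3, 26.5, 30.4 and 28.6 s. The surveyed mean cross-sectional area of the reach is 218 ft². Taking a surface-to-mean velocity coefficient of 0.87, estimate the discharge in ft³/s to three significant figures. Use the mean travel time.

t̄ = (27.3 + 26.5 + 30.4 + 28.6) / 4 = 28.2 s
v_surface = L / t̄ = 104.4 / 28.2 = 3.702 ft/s
v_mean = 0.87 × 3.702 = 3.221 ft/s
Q = A × v_mean = 218 × 3.221 = 702.1 ft³/s

702 ft³/s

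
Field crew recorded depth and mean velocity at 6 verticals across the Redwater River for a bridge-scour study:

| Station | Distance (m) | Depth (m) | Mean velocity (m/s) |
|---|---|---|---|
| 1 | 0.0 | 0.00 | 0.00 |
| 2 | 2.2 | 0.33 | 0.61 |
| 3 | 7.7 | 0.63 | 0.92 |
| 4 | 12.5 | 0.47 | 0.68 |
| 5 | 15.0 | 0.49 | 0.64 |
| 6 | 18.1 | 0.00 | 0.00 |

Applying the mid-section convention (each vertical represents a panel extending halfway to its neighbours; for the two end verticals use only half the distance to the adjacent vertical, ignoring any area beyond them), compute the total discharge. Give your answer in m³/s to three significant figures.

w_2 = (7.7 − 0.0)/2 = 3.85 m; q_2 = 0.61 × 0.33 × 3.85 = 0.7750 m³/s
w_3 = (12.5 − 2.2)/2 = 5.15 m; q_3 = 0.92 × 0.63 × 5.15 = 2.985 m³/s
w_4 = (15.0 − 7.7)/2 = 3.65 m; q_4 = 0.68 × 0.47 × 3.65 = 1.167 m³/s
w_5 = (18.1 − 12.5)/2 = 2.8 m; q_5 = 0.64 × 0.49 × 2.8 = 0.8781 m³/s
Stations 1, 6 contribute zero (depth or velocity is 0).
Q = Σ qᵢ = 5.805 m³/s

5.80 m³/s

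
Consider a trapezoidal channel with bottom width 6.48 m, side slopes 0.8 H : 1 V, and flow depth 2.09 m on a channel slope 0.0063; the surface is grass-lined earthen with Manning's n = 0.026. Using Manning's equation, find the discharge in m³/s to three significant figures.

A = (b + z·y)·y = (6.48 + 0.8×2.09)×2.09 = 17.04 m²
P = b + 2y√(1+z²) = 6.48 + 2×2.09×√(1+0.8²) = 11.83 m
R = A/P = 17.04/11.83 = 1.440 m
Q = (1/n)·A·R^(2/3)·S^(1/2) = (1/0.026) × 17.04 × 1.440^(2/3) × 0.0063^(1/2) = 66.32 m³/s

66.3 m³/s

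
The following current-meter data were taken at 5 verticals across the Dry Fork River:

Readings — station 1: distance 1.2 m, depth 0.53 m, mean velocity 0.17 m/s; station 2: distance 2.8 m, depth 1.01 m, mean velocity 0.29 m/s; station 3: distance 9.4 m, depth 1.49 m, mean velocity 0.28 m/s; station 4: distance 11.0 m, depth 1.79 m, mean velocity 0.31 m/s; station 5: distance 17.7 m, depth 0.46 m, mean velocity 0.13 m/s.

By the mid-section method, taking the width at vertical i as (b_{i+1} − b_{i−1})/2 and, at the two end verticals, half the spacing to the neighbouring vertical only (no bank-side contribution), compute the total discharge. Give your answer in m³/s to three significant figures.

w_1 = (2.8 − 1.2)/2 = 0.8 m; q_1 = 0.17 × 0.53 × 0.8 = 0.07208 m³/s
w_2 = (9.4 − 1.2)/2 = 4.1 m; q_2 = 0.29 × 1.01 × 4.1 = 1.201 m³/s
w_3 = (11.0 − 2.8)/2 = 4.1 m; q_3 = 0.28 × 1.49 × 4.1 = 1.711 m³/s
w_4 = (17.7 − 9.4)/2 = 4.15 m; q_4 = 0.31 × 1.79 × 4.15 = 2.303 m³/s
w_5 = (17.7 − 11.0)/2 = 3.35 m; q_5 = 0.13 × 0.46 × 3.35 = 0.2003 m³/s
Q = Σ qᵢ = 5.487 m³/s

5.49 m³/s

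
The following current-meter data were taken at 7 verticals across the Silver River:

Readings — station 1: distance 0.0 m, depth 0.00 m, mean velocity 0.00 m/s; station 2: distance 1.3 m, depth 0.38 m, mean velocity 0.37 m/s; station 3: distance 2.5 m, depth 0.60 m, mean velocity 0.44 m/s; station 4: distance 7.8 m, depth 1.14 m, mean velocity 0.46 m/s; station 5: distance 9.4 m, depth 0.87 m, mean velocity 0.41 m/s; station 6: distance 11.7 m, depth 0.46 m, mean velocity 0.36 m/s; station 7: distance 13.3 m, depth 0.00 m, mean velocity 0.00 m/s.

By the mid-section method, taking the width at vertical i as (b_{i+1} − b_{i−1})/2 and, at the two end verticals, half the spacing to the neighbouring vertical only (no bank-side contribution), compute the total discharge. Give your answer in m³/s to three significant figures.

3.86 m³/s

w_2 = (2.5 − 0.0)/2 = 1.25 m; q_2 = 0.37 × 0.38 × 1.25 = 0.1758 m³/s
w_3 = (7.8 − 1.3)/2 = 3.25 m; q_3 = 0.44 × 0.60 × 3.25 = 0.8580 m³/s
w_4 = (9.4 − 2.5)/2 = 3.45 m; q_4 = 0.46 × 1.14 × 3.45 = 1.809 m³/s
w_5 = (11.7 − 7.8)/2 = 1.95 m; q_5 = 0.41 × 0.87 × 1.95 = 0.6956 m³/s
w_6 = (13.3 − 9.4)/2 = 1.95 m; q_6 = 0.36 × 0.46 × 1.95 = 0.3229 m³/s
Stations 1, 7 contribute zero (depth or velocity is 0).
Q = Σ qᵢ = 3.861 m³/s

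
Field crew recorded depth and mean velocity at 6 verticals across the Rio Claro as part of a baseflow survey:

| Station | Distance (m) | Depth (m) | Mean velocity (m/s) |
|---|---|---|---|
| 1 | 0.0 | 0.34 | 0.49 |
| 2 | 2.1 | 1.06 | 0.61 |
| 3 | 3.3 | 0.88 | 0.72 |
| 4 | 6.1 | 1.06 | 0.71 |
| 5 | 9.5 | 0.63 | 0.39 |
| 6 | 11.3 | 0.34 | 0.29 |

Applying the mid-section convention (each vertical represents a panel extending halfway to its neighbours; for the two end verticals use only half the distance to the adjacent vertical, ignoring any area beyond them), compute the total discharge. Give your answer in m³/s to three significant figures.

w_1 = (2.1 − 0.0)/2 = 1.05 m; q_1 = 0.49 × 0.34 × 1.05 = 0.1749 m³/s
w_2 = (3.3 − 0.0)/2 = 1.65 m; q_2 = 0.61 × 1.06 × 1.65 = 1.067 m³/s
w_3 = (6.1 − 2.1)/2 = 2 m; q_3 = 0.72 × 0.88 × 2 = 1.267 m³/s
w_4 = (9.5 − 3.3)/2 = 3.1 m; q_4 = 0.71 × 1.06 × 3.1 = 2.333 m³/s
w_5 = (11.3 − 6.1)/2 = 2.6 m; q_5 = 0.39 × 0.63 × 2.6 = 0.6388 m³/s
w_6 = (11.3 − 9.5)/2 = 0.9 m; q_6 = 0.29 × 0.34 × 0.9 = 0.08874 m³/s
Q = Σ qᵢ = 5.570 m³/s

5.57 m³/s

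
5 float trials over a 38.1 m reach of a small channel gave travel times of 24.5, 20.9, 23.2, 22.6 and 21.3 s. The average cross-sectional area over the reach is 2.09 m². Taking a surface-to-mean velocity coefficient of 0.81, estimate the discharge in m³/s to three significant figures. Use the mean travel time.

t̄ = (24.5 + 20.9 + 23.2 + 22.6 + 21.3) / 5 = 22.5 s
v_surface = L / t̄ = 38.1 / 22.5 = 1.693 m/s
v_mean = 0.81 × 1.693 = 1.372 m/s
Q = A × v_mean = 2.09 × 1.372 = 2.867 m³/s

2.87 m³/s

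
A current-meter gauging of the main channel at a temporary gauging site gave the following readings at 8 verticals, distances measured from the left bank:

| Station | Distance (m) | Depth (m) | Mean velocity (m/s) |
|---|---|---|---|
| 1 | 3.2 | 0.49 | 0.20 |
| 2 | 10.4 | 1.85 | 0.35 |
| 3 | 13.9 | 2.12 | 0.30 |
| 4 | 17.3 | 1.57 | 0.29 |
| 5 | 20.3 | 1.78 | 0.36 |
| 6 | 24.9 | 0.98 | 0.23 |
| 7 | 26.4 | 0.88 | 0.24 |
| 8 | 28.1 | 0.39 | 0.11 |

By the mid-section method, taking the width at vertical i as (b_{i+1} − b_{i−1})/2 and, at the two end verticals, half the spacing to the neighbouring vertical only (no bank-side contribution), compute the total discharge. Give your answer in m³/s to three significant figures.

w_1 = (10.4 − 3.2)/2 = 3.6 m; q_1 = 0.20 × 0.49 × 3.6 = 0.3528 m³/s
w_2 = (13.9 − 3.2)/2 = 5.35 m; q_2 = 0.35 × 1.85 × 5.35 = 3.464 m³/s
w_3 = (17.3 − 10.4)/2 = 3.45 m; q_3 = 0.30 × 2.12 × 3.45 = 2.194 m³/s
w_4 = (20.3 − 13.9)/2 = 3.2 m; q_4 = 0.29 × 1.57 × 3.2 = 1.457 m³/s
w_5 = (24.9 − 17.3)/2 = 3.8 m; q_5 = 0.36 × 1.78 × 3.8 = 2.435 m³/s
w_6 = (26.4 − 20.3)/2 = 3.05 m; q_6 = 0.23 × 0.98 × 3.05 = 0.6875 m³/s
w_7 = (28.1 − 24.9)/2 = 1.6 m; q_7 = 0.24 × 0.88 × 1.6 = 0.3379 m³/s
w_8 = (28.1 − 26.4)/2 = 0.85 m; q_8 = 0.11 × 0.39 × 0.85 = 0.03647 m³/s
Q = Σ qᵢ = 10.96 m³/s

11.0 m³/s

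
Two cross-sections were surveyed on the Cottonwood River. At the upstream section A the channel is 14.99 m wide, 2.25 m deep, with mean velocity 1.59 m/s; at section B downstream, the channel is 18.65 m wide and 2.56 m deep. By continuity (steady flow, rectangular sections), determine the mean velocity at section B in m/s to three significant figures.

1.12 m/s

Q = A₁V₁ = (14.99×2.25) × 1.59 = 53.63 m³/s
A₂ = 18.65 × 2.56 = 47.74 m²
V₂ = Q/A₂ = 53.63/47.74 = 1.123 m/s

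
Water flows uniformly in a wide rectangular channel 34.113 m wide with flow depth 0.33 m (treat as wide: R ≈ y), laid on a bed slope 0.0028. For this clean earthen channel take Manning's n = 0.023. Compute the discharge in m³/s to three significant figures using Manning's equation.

A = b·y = 34.113 × 0.33 = 11.26 m²
Wide channel: R ≈ y = 0.33 m
Q = (1/n)·A·R^(2/3)·S^(1/2) = (1/0.023) × 11.26 × 0.3300^(2/3) × 0.0028^(1/2) = 12.37 m³/s

12.4 m³/s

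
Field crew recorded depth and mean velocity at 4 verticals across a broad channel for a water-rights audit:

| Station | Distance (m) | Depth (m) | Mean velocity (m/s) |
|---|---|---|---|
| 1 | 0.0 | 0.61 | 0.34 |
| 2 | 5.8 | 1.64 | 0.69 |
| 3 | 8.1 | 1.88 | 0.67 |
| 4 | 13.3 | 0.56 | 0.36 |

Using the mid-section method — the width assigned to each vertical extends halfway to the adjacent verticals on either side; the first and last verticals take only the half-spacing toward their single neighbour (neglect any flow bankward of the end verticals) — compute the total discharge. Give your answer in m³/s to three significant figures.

w_1 = (5.8 − 0.0)/2 = 2.9 m; q_1 = 0.34 × 0.61 × 2.9 = 0.6015 m³/s
w_2 = (8.1 − 0.0)/2 = 4.05 m; q_2 = 0.69 × 1.64 × 4.05 = 4.583 m³/s
w_3 = (13.3 − 5.8)/2 = 3.75 m; q_3 = 0.67 × 1.88 × 3.75 = 4.724 m³/s
w_4 = (13.3 − 8.1)/2 = 2.6 m; q_4 = 0.36 × 0.56 × 2.6 = 0.5242 m³/s
Q = Σ qᵢ = 10.43 m³/s

10.4 m³/s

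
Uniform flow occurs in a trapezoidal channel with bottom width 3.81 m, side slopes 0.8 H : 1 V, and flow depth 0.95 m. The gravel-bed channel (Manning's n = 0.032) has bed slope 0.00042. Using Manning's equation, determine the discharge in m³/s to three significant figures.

A = (b + z·y)·y = (3.81 + 0.8×0.95)×0.95 = 4.342 m²
P = b + 2y√(1+z²) = 3.81 + 2×0.95×√(1+0.8²) = 6.243 m
R = A/P = 4.342/6.243 = 0.6954 m
Q = (1/n)·A·R^(2/3)·S^(1/2) = (1/0.032) × 4.342 × 0.6954^(2/3) × 0.00042^(1/2) = 2.182 m³/s

2.18 m³/s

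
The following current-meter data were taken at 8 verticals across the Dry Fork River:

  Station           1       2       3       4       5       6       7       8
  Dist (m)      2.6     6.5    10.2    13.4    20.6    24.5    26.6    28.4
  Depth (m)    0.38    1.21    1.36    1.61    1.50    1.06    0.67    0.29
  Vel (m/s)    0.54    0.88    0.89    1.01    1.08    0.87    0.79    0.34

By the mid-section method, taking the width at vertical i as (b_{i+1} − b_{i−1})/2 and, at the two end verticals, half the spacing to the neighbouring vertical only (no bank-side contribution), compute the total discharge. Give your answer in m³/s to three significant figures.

w_1 = (6.5 − 2.6)/2 = 1.95 m; q_1 = 0.54 × 0.38 × 1.95 = 0.4001 m³/s
w_2 = (10.2 − 2.6)/2 = 3.8 m; q_2 = 0.88 × 1.21 × 3.8 = 4.046 m³/s
w_3 = (13.4 − 6.5)/2 = 3.45 m; q_3 = 0.89 × 1.36 × 3.45 = 4.176 m³/s
w_4 = (20.6 − 10.2)/2 = 5.2 m; q_4 = 1.01 × 1.61 × 5.2 = 8.456 m³/s
w_5 = (24.5 − 13.4)/2 = 5.55 m; q_5 = 1.08 × 1.50 × 5.55 = 8.991 m³/s
w_6 = (26.6 − 20.6)/2 = 3 m; q_6 = 0.87 × 1.06 × 3 = 2.767 m³/s
w_7 = (28.4 − 24.5)/2 = 1.95 m; q_7 = 0.79 × 0.67 × 1.95 = 1.032 m³/s
w_8 = (28.4 − 26.6)/2 = 0.9 m; q_8 = 0.34 × 0.29 × 0.9 = 0.08874 m³/s
Q = Σ qᵢ = 29.96 m³/s

30.0 m³/s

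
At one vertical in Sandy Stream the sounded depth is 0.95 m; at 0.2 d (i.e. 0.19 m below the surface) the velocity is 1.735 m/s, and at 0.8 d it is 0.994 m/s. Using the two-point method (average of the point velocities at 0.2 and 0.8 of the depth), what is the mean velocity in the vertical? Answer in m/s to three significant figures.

v̄ = (1.735 + 0.994) / 2 = 1.365 m/s

1.36 m/s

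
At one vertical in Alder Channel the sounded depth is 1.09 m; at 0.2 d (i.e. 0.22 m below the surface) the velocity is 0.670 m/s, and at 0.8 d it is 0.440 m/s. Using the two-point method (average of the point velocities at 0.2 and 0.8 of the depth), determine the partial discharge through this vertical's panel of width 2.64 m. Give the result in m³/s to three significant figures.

v̄ = (0.670 + 0.440) / 2 = 0.5550 m/s
q = v̄ × d × w = 0.5550 × 1.09 × 2.64 = 1.597 m³/s

1.60 m³/s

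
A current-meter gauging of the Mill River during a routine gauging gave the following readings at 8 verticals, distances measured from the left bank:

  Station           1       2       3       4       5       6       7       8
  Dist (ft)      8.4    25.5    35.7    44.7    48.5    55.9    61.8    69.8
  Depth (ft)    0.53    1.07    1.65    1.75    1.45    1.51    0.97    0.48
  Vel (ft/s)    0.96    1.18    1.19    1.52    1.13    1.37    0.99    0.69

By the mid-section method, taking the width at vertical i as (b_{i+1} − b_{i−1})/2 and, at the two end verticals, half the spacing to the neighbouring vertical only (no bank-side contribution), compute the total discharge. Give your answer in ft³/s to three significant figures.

88.4 ft³/s

w_1 = (25.5 − 8.4)/2 = 8.55 ft; q_1 = 0.96 × 0.53 × 8.55 = 4.350 ft³/s
w_2 = (35.7 − 8.4)/2 = 13.65 ft; q_2 = 1.18 × 1.07 × 13.65 = 17.23 ft³/s
w_3 = (44.7 − 25.5)/2 = 9.6 ft; q_3 = 1.19 × 1.65 × 9.6 = 18.85 ft³/s
w_4 = (48.5 − 35.7)/2 = 6.4 ft; q_4 = 1.52 × 1.75 × 6.4 = 17.02 ft³/s
w_5 = (55.9 − 44.7)/2 = 5.6 ft; q_5 = 1.13 × 1.45 × 5.6 = 9.176 ft³/s
w_6 = (61.8 − 48.5)/2 = 6.65 ft; q_6 = 1.37 × 1.51 × 6.65 = 13.76 ft³/s
w_7 = (69.8 − 55.9)/2 = 6.95 ft; q_7 = 0.99 × 0.97 × 6.95 = 6.674 ft³/s
w_8 = (69.8 − 61.8)/2 = 4 ft; q_8 = 0.69 × 0.48 × 4 = 1.325 ft³/s
Q = Σ qᵢ = 88.39 ft³/s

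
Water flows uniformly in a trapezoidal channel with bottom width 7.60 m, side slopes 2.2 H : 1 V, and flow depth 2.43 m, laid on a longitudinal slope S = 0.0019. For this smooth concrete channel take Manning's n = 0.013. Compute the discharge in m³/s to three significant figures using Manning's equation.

A = (b + z·y)·y = (7.60 + 2.2×2.43)×2.43 = 31.46 m²
P = b + 2y√(1+z²) = 7.60 + 2×2.43×√(1+2.2²) = 19.34 m
R = A/P = 31.46/19.34 = 1.626 m
Q = (1/n)·A·R^(2/3)·S^(1/2) = (1/0.013) × 31.46 × 1.626^(2/3) × 0.0019^(1/2) = 145.9 m³/s

146 m³/s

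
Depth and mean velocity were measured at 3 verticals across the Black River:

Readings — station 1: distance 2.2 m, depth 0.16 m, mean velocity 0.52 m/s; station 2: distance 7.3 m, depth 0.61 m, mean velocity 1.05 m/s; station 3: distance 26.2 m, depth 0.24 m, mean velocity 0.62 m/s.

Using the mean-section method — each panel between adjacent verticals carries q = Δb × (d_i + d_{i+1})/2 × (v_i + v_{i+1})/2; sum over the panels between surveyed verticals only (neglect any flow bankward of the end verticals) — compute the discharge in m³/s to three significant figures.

8.25 m³/s

Panel 1-2: Δb = 5.1 m, d̄ = (0.16+0.61)/2 = 0.385, v̄ = (0.52+1.05)/2 = 0.785 → q = 5.1×0.385×0.785 = 1.541 m³/s
Panel 2-3: Δb = 18.9 m, d̄ = (0.61+0.24)/2 = 0.425, v̄ = (1.05+0.62)/2 = 0.835 → q = 18.9×0.425×0.835 = 6.707 m³/s
Q = Σ q = 8.248 m³/s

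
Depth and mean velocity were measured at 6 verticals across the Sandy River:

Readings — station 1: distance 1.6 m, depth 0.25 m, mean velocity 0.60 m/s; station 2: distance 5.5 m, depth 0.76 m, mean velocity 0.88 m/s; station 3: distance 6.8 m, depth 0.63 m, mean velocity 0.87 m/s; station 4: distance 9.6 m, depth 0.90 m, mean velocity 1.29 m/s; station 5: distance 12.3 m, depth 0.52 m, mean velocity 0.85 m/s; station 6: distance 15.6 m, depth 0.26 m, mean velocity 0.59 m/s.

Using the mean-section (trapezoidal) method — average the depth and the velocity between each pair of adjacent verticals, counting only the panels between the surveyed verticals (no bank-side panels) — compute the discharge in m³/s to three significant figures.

7.54 m³/s

Panel 1-2: Δb = 3.9 m, d̄ = (0.25+0.76)/2 = 0.505, v̄ = (0.60+0.88)/2 = 0.74 → q = 3.9×0.505×0.74 = 1.457 m³/s
Panel 2-3: Δb = 1.3 m, d̄ = (0.76+0.63)/2 = 0.695, v̄ = (0.88+0.87)/2 = 0.875 → q = 1.3×0.695×0.875 = 0.7906 m³/s
Panel 3-4: Δb = 2.8 m, d̄ = (0.63+0.90)/2 = 0.765, v̄ = (0.87+1.29)/2 = 1.08 → q = 2.8×0.765×1.08 = 2.313 m³/s
Panel 4-5: Δb = 2.7 m, d̄ = (0.90+0.52)/2 = 0.71, v̄ = (1.29+0.85)/2 = 1.07 → q = 2.7×0.71×1.07 = 2.051 m³/s
Panel 5-6: Δb = 3.3 m, d̄ = (0.52+0.26)/2 = 0.39, v̄ = (0.85+0.59)/2 = 0.72 → q = 3.3×0.39×0.72 = 0.9266 m³/s
Q = Σ q = 7.539 m³/s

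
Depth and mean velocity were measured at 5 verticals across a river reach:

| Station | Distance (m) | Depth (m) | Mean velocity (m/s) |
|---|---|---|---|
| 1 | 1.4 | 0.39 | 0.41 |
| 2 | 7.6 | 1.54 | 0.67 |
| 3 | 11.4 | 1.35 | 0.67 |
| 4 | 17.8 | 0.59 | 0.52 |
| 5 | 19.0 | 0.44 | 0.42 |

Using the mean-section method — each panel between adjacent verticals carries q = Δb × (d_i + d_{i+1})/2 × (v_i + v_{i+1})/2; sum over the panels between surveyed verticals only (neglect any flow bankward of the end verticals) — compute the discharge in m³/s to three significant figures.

Panel 1-2: Δb = 6.2 m, d̄ = (0.39+1.54)/2 = 0.965, v̄ = (0.41+0.67)/2 = 0.54 → q = 6.2×0.965×0.54 = 3.231 m³/s
Panel 2-3: Δb = 3.8 m, d̄ = (1.54+1.35)/2 = 1.445, v̄ = (0.67+0.67)/2 = 0.67 → q = 3.8×1.445×0.67 = 3.679 m³/s
Panel 3-4: Δb = 6.4 m, d̄ = (1.35+0.59)/2 = 0.97, v̄ = (0.67+0.52)/2 = 0.595 → q = 6.4×0.97×0.595 = 3.694 m³/s
Panel 4-5: Δb = 1.2 m, d̄ = (0.59+0.44)/2 = 0.515, v̄ = (0.52+0.42)/2 = 0.47 → q = 1.2×0.515×0.47 = 0.2905 m³/s
Q = Σ q = 10.89 m³/s

10.9 m³/s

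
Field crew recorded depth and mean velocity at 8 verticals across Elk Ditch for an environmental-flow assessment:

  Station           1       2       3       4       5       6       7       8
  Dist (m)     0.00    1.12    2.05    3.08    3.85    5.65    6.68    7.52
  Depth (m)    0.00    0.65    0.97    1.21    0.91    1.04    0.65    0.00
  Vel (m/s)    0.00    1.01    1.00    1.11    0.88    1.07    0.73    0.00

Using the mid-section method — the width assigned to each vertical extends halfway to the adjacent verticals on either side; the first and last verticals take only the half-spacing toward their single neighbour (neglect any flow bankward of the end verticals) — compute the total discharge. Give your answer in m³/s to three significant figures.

5.88 m³/s

w_2 = (2.05 − 0.00)/2 = 1.025 m; q_2 = 1.01 × 0.65 × 1.025 = 0.6729 m³/s
w_3 = (3.08 − 1.12)/2 = 0.98 m; q_3 = 1.00 × 0.97 × 0.98 = 0.9506 m³/s
w_4 = (3.85 − 2.05)/2 = 0.9 m; q_4 = 1.11 × 1.21 × 0.9 = 1.209 m³/s
w_5 = (5.65 − 3.08)/2 = 1.285 m; q_5 = 0.88 × 0.91 × 1.285 = 1.029 m³/s
w_6 = (6.68 − 3.85)/2 = 1.415 m; q_6 = 1.07 × 1.04 × 1.415 = 1.575 m³/s
w_7 = (7.52 − 5.65)/2 = 0.935 m; q_7 = 0.73 × 0.65 × 0.935 = 0.4437 m³/s
Stations 1, 8 contribute zero (depth or velocity is 0).
Q = Σ qᵢ = 5.880 m³/s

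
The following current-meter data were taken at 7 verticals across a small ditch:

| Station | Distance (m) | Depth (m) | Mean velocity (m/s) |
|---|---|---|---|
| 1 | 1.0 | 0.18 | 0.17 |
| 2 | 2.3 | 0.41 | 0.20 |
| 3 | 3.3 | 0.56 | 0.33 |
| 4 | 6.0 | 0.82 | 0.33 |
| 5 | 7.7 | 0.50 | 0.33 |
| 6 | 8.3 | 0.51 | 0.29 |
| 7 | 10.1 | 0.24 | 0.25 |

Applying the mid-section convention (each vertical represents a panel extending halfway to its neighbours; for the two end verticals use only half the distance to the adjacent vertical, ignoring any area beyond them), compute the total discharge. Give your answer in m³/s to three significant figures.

w_1 = (2.3 − 1.0)/2 = 0.65 m; q_1 = 0.17 × 0.18 × 0.65 = 0.01989 m³/s
w_2 = (3.3 − 1.0)/2 = 1.15 m; q_2 = 0.20 × 0.41 × 1.15 = 0.09430 m³/s
w_3 = (6.0 − 2.3)/2 = 1.85 m; q_3 = 0.33 × 0.56 × 1.85 = 0.3419 m³/s
w_4 = (7.7 − 3.3)/2 = 2.2 m; q_4 = 0.33 × 0.82 × 2.2 = 0.5953 m³/s
w_5 = (8.3 − 6.0)/2 = 1.15 m; q_5 = 0.33 × 0.50 × 1.15 = 0.1898 m³/s
w_6 = (10.1 − 7.7)/2 = 1.2 m; q_6 = 0.29 × 0.51 × 1.2 = 0.1775 m³/s
w_7 = (10.1 − 8.3)/2 = 0.9 m; q_7 = 0.25 × 0.24 × 0.9 = 0.05400 m³/s
Q = Σ qᵢ = 1.473 m³/s

1.47 m³/s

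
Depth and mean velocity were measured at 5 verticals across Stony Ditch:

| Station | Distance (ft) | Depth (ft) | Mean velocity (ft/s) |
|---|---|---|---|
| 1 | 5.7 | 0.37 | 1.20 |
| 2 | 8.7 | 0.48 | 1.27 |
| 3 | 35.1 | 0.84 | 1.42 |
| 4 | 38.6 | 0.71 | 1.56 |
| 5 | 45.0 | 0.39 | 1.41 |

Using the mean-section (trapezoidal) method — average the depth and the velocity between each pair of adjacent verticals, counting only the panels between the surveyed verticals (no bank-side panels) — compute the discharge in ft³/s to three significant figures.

Panel 1-2: Δb = 3 ft, d̄ = (0.37+0.48)/2 = 0.425, v̄ = (1.20+1.27)/2 = 1.235 → q = 3×0.425×1.235 = 1.575 ft³/s
Panel 2-3: Δb = 26.4 ft, d̄ = (0.48+0.84)/2 = 0.66, v̄ = (1.27+1.42)/2 = 1.345 → q = 26.4×0.66×1.345 = 23.44 ft³/s
Panel 3-4: Δb = 3.5 ft, d̄ = (0.84+0.71)/2 = 0.775, v̄ = (1.42+1.56)/2 = 1.49 → q = 3.5×0.775×1.49 = 4.042 ft³/s
Panel 4-5: Δb = 6.4 ft, d̄ = (0.71+0.39)/2 = 0.55, v̄ = (1.56+1.41)/2 = 1.485 → q = 6.4×0.55×1.485 = 5.227 ft³/s
Q = Σ q = 34.28 ft³/s

34.3 ft³/s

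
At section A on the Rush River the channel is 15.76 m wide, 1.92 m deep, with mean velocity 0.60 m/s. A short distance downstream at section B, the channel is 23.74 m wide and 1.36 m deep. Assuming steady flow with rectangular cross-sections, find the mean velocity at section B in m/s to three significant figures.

0.562 m/s

Q = A₁V₁ = (15.76×1.92) × 0.60 = 18.16 m³/s
A₂ = 23.74 × 1.36 = 32.29 m²
V₂ = Q/A₂ = 18.16/32.29 = 0.5623 m/s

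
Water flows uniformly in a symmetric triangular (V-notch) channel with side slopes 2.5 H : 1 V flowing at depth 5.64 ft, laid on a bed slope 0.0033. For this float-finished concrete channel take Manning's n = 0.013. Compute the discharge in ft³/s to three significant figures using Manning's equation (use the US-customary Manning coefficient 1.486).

992 ft³/s

A = z·y² = 2.5×5.64² = 79.52 ft²
P = 2y√(1+z²) = 2×5.64×√(1+2.5²) = 30.37 ft
R = A/P = 79.52/30.37 = 2.618 ft
Q = (1.486/n)·A·R^(2/3)·S^(1/2) = (1.486/0.013) × 79.52 × 2.618^(2/3) × 0.0033^(1/2) = 992.0 ft³/s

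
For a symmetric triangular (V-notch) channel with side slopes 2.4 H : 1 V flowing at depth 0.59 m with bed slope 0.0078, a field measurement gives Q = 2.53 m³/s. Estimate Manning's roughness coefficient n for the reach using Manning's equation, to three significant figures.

0.0123

A = z·y² = 2.4×0.59² = 0.8354 m²
P = 2y√(1+z²) = 2×0.59×√(1+2.4²) = 3.068 m
R = A/P = 0.8354/3.068 = 0.2723 m
n = (1/Q)·A·R^(2/3)·S^(1/2) = (1/2.53) × 0.8354 × 0.4201 × 0.08832 = 0.01225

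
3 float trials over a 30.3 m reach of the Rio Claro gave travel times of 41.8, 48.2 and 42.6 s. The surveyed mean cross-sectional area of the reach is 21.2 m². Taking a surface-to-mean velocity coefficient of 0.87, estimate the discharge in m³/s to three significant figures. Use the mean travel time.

t̄ = (41.8 + 48.2 + 42.6) / 3 = 44.2 s
v_surface = L / t̄ = 30.3 / 44.2 = 0.6855 m/s
v_mean = 0.87 × 0.6855 = 0.5964 m/s
Q = A × v_mean = 21.2 × 0.5964 = 12.64 m³/s

12.6 m³/s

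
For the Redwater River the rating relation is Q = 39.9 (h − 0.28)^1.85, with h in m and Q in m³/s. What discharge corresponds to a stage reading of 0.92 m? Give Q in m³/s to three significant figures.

17.5 m³/s

Q = 39.9 × (0.92 − 0.28)^1.85 = 39.9 × 0.64^1.85 = 17.47 m³/s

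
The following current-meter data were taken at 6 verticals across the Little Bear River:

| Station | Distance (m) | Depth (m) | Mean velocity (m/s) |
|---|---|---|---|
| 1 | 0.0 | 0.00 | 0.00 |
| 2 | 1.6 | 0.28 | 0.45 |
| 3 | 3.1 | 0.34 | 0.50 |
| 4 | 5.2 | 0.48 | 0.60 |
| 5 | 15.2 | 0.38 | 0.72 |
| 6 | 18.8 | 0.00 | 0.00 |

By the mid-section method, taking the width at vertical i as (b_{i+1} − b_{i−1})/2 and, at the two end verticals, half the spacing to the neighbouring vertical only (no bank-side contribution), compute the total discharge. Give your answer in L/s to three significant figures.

4100 L/s

w_2 = (3.1 − 0.0)/2 = 1.55 m; q_2 = 0.45 × 0.28 × 1.55 = 0.1953 m³/s
w_3 = (5.2 − 1.6)/2 = 1.8 m; q_3 = 0.50 × 0.34 × 1.8 = 0.3060 m³/s
w_4 = (15.2 − 3.1)/2 = 6.05 m; q_4 = 0.60 × 0.48 × 6.05 = 1.742 m³/s
w_5 = (18.8 − 5.2)/2 = 6.8 m; q_5 = 0.72 × 0.38 × 6.8 = 1.860 m³/s
Stations 1, 6 contribute zero (depth or velocity is 0).
Q = Σ qᵢ = 4.104 m³/s
= 4.104 × 1000 = 4104 L/s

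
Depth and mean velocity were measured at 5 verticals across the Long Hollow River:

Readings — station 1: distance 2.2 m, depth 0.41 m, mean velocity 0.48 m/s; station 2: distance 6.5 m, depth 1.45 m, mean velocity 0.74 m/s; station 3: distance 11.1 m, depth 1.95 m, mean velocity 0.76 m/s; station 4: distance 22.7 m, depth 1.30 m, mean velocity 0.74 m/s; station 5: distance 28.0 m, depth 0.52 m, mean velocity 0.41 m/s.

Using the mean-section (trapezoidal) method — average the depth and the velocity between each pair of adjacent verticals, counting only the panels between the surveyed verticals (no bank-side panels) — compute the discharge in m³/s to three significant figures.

Panel 1-2: Δb = 4.3 m, d̄ = (0.41+1.45)/2 = 0.93, v̄ = (0.48+0.74)/2 = 0.61 → q = 4.3×0.93×0.61 = 2.439 m³/s
Panel 2-3: Δb = 4.6 m, d̄ = (1.45+1.95)/2 = 1.7, v̄ = (0.74+0.76)/2 = 0.75 → q = 4.6×1.7×0.75 = 5.865 m³/s
Panel 3-4: Δb = 11.6 m, d̄ = (1.95+1.30)/2 = 1.625, v̄ = (0.76+0.74)/2 = 0.75 → q = 11.6×1.625×0.75 = 14.14 m³/s
Panel 4-5: Δb = 5.3 m, d̄ = (1.30+0.52)/2 = 0.91, v̄ = (0.74+0.41)/2 = 0.575 → q = 5.3×0.91×0.575 = 2.773 m³/s
Q = Σ q = 25.22 m³/s

25.2 m³/s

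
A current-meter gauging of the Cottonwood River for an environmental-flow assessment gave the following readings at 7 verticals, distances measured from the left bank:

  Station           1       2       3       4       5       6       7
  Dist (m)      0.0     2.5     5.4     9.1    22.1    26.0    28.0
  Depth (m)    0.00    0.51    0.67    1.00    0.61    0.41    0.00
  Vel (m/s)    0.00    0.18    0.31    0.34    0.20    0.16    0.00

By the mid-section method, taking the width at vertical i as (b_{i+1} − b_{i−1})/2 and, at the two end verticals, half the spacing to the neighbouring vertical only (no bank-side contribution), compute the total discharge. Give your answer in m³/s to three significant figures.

5.00 m³/s

w_2 = (5.4 − 0.0)/2 = 2.7 m; q_2 = 0.18 × 0.51 × 2.7 = 0.2479 m³/s
w_3 = (9.1 − 2.5)/2 = 3.3 m; q_3 = 0.31 × 0.67 × 3.3 = 0.6854 m³/s
w_4 = (22.1 − 5.4)/2 = 8.35 m; q_4 = 0.34 × 1.00 × 8.35 = 2.839 m³/s
w_5 = (26.0 − 9.1)/2 = 8.45 m; q_5 = 0.20 × 0.61 × 8.45 = 1.031 m³/s
w_6 = (28.0 − 22.1)/2 = 2.95 m; q_6 = 0.16 × 0.41 × 2.95 = 0.1935 m³/s
Stations 1, 7 contribute zero (depth or velocity is 0).
Q = Σ qᵢ = 4.997 m³/s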